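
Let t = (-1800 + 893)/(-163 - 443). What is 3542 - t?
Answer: 2145545/606 ≈ 3540.5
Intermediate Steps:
t = 907/606 (t = -907/(-606) = -907*(-1/606) = 907/606 ≈ 1.4967)
3542 - t = 3542 - 1*907/606 = 3542 - 907/606 = 2145545/606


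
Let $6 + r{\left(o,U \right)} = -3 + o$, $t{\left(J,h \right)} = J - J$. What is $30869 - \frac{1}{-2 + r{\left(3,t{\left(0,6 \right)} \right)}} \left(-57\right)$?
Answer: $\frac{246895}{8} \approx 30862.0$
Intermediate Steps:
$t{\left(J,h \right)} = 0$
$r{\left(o,U \right)} = -9 + o$ ($r{\left(o,U \right)} = -6 + \left(-3 + o\right) = -9 + o$)
$30869 - \frac{1}{-2 + r{\left(3,t{\left(0,6 \right)} \right)}} \left(-57\right) = 30869 - \frac{1}{-2 + \left(-9 + 3\right)} \left(-57\right) = 30869 - \frac{1}{-2 - 6} \left(-57\right) = 30869 - \frac{1}{-8} \left(-57\right) = 30869 - \left(- \frac{1}{8}\right) \left(-57\right) = 30869 - \frac{57}{8} = \frac{246895}{8}$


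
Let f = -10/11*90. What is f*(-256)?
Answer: 230400/11 ≈ 20945.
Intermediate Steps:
f = -900/11 (f = -10*1/11*90 = -10/11*90 = -900/11 ≈ -81.818)
f*(-256) = -900/11*(-256) = 230400/11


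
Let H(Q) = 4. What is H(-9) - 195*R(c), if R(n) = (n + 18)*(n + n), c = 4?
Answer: -34316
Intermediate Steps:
R(n) = 2*n*(18 + n) (R(n) = (18 + n)*(2*n) = 2*n*(18 + n))
H(-9) - 195*R(c) = 4 - 390*4*(18 + 4) = 4 - 390*4*22 = 4 - 195*176 = 4 - 34320 = -34316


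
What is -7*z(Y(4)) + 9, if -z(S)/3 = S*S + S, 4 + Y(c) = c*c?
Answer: 3285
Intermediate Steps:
Y(c) = -4 + c² (Y(c) = -4 + c*c = -4 + c²)
z(S) = -3*S - 3*S² (z(S) = -3*(S*S + S) = -3*(S² + S) = -3*(S + S²) = -3*S - 3*S²)
-7*z(Y(4)) + 9 = -(-21)*(-4 + 4²)*(1 + (-4 + 4²)) + 9 = -(-21)*(-4 + 16)*(1 + (-4 + 16)) + 9 = -(-21)*12*(1 + 12) + 9 = -(-21)*12*13 + 9 = -7*(-468) + 9 = 3276 + 9 = 3285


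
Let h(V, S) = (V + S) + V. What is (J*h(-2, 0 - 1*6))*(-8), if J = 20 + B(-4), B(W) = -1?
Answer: 1520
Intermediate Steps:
h(V, S) = S + 2*V (h(V, S) = (S + V) + V = S + 2*V)
J = 19 (J = 20 - 1 = 19)
(J*h(-2, 0 - 1*6))*(-8) = (19*((0 - 1*6) + 2*(-2)))*(-8) = (19*((0 - 6) - 4))*(-8) = (19*(-6 - 4))*(-8) = (19*(-10))*(-8) = -190*(-8) = 1520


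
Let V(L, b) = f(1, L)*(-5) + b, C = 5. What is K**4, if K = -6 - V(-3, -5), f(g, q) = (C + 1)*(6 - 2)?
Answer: 200533921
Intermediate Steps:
f(g, q) = 24 (f(g, q) = (5 + 1)*(6 - 2) = 6*4 = 24)
V(L, b) = -120 + b (V(L, b) = 24*(-5) + b = -120 + b)
K = 119 (K = -6 - (-120 - 5) = -6 - 1*(-125) = -6 + 125 = 119)
K**4 = 119**4 = 200533921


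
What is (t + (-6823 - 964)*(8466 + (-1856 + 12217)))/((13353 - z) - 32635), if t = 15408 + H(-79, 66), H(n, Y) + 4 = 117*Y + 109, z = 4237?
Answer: 146582614/23519 ≈ 6232.5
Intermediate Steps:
H(n, Y) = 105 + 117*Y (H(n, Y) = -4 + (117*Y + 109) = -4 + (109 + 117*Y) = 105 + 117*Y)
t = 23235 (t = 15408 + (105 + 117*66) = 15408 + (105 + 7722) = 15408 + 7827 = 23235)
(t + (-6823 - 964)*(8466 + (-1856 + 12217)))/((13353 - z) - 32635) = (23235 + (-6823 - 964)*(8466 + (-1856 + 12217)))/((13353 - 1*4237) - 32635) = (23235 - 7787*(8466 + 10361))/((13353 - 4237) - 32635) = (23235 - 7787*18827)/(9116 - 32635) = (23235 - 146605849)/(-23519) = -146582614*(-1/23519) = 146582614/23519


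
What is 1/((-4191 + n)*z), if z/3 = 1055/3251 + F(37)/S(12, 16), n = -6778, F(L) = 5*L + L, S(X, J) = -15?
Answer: 16255/7742984193 ≈ 2.0993e-6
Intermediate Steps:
F(L) = 6*L
z = -705897/16255 (z = 3*(1055/3251 + (6*37)/(-15)) = 3*(1055*(1/3251) + 222*(-1/15)) = 3*(1055/3251 - 74/5) = 3*(-235299/16255) = -705897/16255 ≈ -43.426)
1/((-4191 + n)*z) = 1/((-4191 - 6778)*(-705897/16255)) = -16255/705897/(-10969) = -1/10969*(-16255/705897) = 16255/7742984193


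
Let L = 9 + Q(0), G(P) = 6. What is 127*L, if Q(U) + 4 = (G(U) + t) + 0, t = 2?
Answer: 1651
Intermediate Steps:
Q(U) = 4 (Q(U) = -4 + ((6 + 2) + 0) = -4 + (8 + 0) = -4 + 8 = 4)
L = 13 (L = 9 + 4 = 13)
127*L = 127*13 = 1651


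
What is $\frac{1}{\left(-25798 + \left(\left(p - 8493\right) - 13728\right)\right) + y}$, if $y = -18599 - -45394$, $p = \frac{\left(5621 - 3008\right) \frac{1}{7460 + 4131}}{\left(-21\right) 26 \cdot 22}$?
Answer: $- \frac{53284}{1130899617} \approx -4.7116 \cdot 10^{-5}$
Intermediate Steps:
$p = - \frac{1}{53284}$ ($p = \frac{2613 \cdot \frac{1}{11591}}{\left(-546\right) 22} = \frac{2613 \cdot \frac{1}{11591}}{-12012} = \frac{39}{173} \left(- \frac{1}{12012}\right) = - \frac{1}{53284} \approx -1.8767 \cdot 10^{-5}$)
$y = 26795$ ($y = -18599 + 45394 = 26795$)
$\frac{1}{\left(-25798 + \left(\left(p - 8493\right) - 13728\right)\right) + y} = \frac{1}{\left(-25798 - \frac{1184023765}{53284}\right) + 26795} = \frac{1}{- \frac{2558644397}{53284} + 26795} = \frac{1}{- \frac{1130899617}{53284}} = - \frac{53284}{1130899617}$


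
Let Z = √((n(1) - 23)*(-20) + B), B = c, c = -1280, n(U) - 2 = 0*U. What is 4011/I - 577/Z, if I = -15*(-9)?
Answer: 1337/45 + 577*I*√215/430 ≈ 29.711 + 19.676*I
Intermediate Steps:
n(U) = 2 (n(U) = 2 + 0*U = 2 + 0 = 2)
I = 135
B = -1280
Z = 2*I*√215 (Z = √((2 - 23)*(-20) - 1280) = √(-21*(-20) - 1280) = √(420 - 1280) = √(-860) = 2*I*√215 ≈ 29.326*I)
4011/I - 577/Z = 4011/135 - 577*(-I*√215/430) = 4011*(1/135) - (-577)*I*√215/430 = 1337/45 + 577*I*√215/430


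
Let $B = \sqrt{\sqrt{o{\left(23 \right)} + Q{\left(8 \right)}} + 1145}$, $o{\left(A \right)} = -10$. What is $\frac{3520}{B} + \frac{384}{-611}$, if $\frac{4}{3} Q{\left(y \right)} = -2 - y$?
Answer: $- \frac{384}{611} + \frac{3520 \sqrt{2}}{\sqrt{2290 + i \sqrt{70}}} \approx 103.4 - 0.19003 i$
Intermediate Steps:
$Q{\left(y \right)} = - \frac{3}{2} - \frac{3 y}{4}$ ($Q{\left(y \right)} = \frac{3 \left(-2 - y\right)}{4} = - \frac{3}{2} - \frac{3 y}{4}$)
$B = \sqrt{1145 + \frac{i \sqrt{70}}{2}}$ ($B = \sqrt{\sqrt{-10 - \frac{15}{2}} + 1145} = \sqrt{\sqrt{- \frac{35}{2}} + 1145} = \sqrt{\frac{i \sqrt{70}}{2} + 1145} = \sqrt{1145 + \frac{i \sqrt{70}}{2}} \approx 33.838 + 0.0618 i$)
$\frac{3520}{B} + \frac{384}{-611} = \frac{3520}{\frac{1}{2} \sqrt{4580 + 2 i \sqrt{70}}} + \frac{384}{-611} = 3520 \frac{2}{\sqrt{4580 + 2 i \sqrt{70}}} + 384 \left(- \frac{1}{611}\right) = \frac{7040}{\sqrt{4580 + 2 i \sqrt{70}}} - \frac{384}{611} = - \frac{384}{611} + \frac{7040}{\sqrt{4580 + 2 i \sqrt{70}}}$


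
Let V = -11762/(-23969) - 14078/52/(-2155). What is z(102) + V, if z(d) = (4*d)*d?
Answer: 55890411183771/1342983070 ≈ 41617.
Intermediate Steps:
z(d) = 4*d**2
V = 827742651/1342983070 (V = -11762*(-1/23969) - 14078*1/52*(-1/2155) = 11762/23969 - 7039/26*(-1/2155) = 11762/23969 + 7039/56030 = 827742651/1342983070 ≈ 0.61635)
z(102) + V = 4*102**2 + 827742651/1342983070 = 4*10404 + 827742651/1342983070 = 41616 + 827742651/1342983070 = 55890411183771/1342983070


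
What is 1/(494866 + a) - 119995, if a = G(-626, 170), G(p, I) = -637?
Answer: -59305008854/494229 ≈ -1.2000e+5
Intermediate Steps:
a = -637
1/(494866 + a) - 119995 = 1/(494866 - 637) - 119995 = 1/494229 - 119995 = -59305008854/494229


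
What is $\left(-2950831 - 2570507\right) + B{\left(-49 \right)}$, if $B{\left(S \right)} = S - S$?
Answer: $-5521338$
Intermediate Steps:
$B{\left(S \right)} = 0$
$\left(-2950831 - 2570507\right) + B{\left(-49 \right)} = \left(-2950831 - 2570507\right) + 0 = -5521338 + 0 = -5521338$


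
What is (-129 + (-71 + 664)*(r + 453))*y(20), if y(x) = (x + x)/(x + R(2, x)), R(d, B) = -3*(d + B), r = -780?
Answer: 3880800/23 ≈ 1.6873e+5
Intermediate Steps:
R(d, B) = -3*B - 3*d (R(d, B) = -3*(B + d) = -3*B - 3*d)
y(x) = 2*x/(-6 - 2*x) (y(x) = (x + x)/(x + (-3*x - 3*2)) = (2*x)/(x + (-3*x - 6)) = (2*x)/(x + (-6 - 3*x)) = (2*x)/(-6 - 2*x) = 2*x/(-6 - 2*x))
(-129 + (-71 + 664)*(r + 453))*y(20) = (-129 + (-71 + 664)*(-780 + 453))*(-1*20/(3 + 20)) = (-129 + 593*(-327))*(-1*20/23) = (-129 - 193911)*(-1*20*1/23) = -194040*(-20/23) = 3880800/23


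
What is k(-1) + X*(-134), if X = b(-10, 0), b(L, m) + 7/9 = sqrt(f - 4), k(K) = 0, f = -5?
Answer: 938/9 - 402*I ≈ 104.22 - 402.0*I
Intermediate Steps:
b(L, m) = -7/9 + 3*I (b(L, m) = -7/9 + sqrt(-5 - 4) = -7/9 + sqrt(-9) = -7/9 + 3*I)
X = -7/9 + 3*I ≈ -0.77778 + 3.0*I
k(-1) + X*(-134) = 0 + (-7/9 + 3*I)*(-134) = 0 + (938/9 - 402*I) = 938/9 - 402*I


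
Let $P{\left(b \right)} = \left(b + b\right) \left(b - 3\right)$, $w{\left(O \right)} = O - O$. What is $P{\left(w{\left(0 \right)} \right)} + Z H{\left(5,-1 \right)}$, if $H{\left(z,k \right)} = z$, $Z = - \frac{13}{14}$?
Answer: $- \frac{65}{14} \approx -4.6429$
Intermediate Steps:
$w{\left(O \right)} = 0$
$Z = - \frac{13}{14}$ ($Z = \left(-13\right) \frac{1}{14} = - \frac{13}{14} \approx -0.92857$)
$P{\left(b \right)} = 2 b \left(-3 + b\right)$
$P{\left(w{\left(0 \right)} \right)} + Z H{\left(5,-1 \right)} = 2 \cdot 0 \left(-3 + 0\right) - \frac{65}{14} = 2 \cdot 0 \left(-3\right) - \frac{65}{14} = 0 - \frac{65}{14} = - \frac{65}{14}$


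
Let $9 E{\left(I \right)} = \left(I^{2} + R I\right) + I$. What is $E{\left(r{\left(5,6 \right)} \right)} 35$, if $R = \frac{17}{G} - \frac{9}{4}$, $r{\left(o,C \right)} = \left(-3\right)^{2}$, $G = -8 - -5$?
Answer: $\frac{875}{12} \approx 72.917$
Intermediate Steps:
$G = -3$ ($G = -8 + 5 = -3$)
$r{\left(o,C \right)} = 9$
$R = - \frac{95}{12}$ ($R = \frac{17}{-3} - \frac{9}{4} = 17 \left(- \frac{1}{3}\right) - \frac{9}{4} = - \frac{17}{3} - \frac{9}{4} = - \frac{95}{12} \approx -7.9167$)
$E{\left(I \right)} = - \frac{83 I}{108} + \frac{I^{2}}{9}$ ($E{\left(I \right)} = \frac{\left(I^{2} - \frac{95 I}{12}\right) + I}{9} = \frac{I^{2} - \frac{83 I}{12}}{9} = - \frac{83 I}{108} + \frac{I^{2}}{9}$)
$E{\left(r{\left(5,6 \right)} \right)} 35 = \frac{1}{108} \cdot 9 \left(-83 + 12 \cdot 9\right) 35 = \frac{1}{108} \cdot 9 \left(-83 + 108\right) 35 = \frac{1}{108} \cdot 9 \cdot 25 \cdot 35 = \frac{25}{12} \cdot 35 = \frac{875}{12}$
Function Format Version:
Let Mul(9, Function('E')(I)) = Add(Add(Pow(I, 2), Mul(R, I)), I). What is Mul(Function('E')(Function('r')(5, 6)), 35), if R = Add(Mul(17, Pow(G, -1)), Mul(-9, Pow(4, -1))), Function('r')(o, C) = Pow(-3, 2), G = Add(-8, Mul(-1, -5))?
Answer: Rational(875, 12) ≈ 72.917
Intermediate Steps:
G = -3 (G = Add(-8, 5) = -3)
Function('r')(o, C) = 9
R = Rational(-95, 12) (R = Add(Mul(17, Pow(-3, -1)), Mul(-9, Pow(4, -1))) = Add(Mul(17, Rational(-1, 3)), Mul(-9, Rational(1, 4))) = Add(Rational(-17, 3), Rational(-9, 4)) = Rational(-95, 12) ≈ -7.9167)
Function('E')(I) = Add(Mul(Rational(-83, 108), I), Mul(Rational(1, 9), Pow(I, 2))) (Function('E')(I) = Mul(Rational(1, 9), Add(Add(Pow(I, 2), Mul(Rational(-95, 12), I)), I)) = Mul(Rational(1, 9), Add(Pow(I, 2), Mul(Rational(-83, 12), I))) = Add(Mul(Rational(-83, 108), I), Mul(Rational(1, 9), Pow(I, 2))))
Mul(Function('E')(Function('r')(5, 6)), 35) = Mul(Mul(Rational(1, 108), 9, Add(-83, Mul(12, 9))), 35) = Mul(Mul(Rational(1, 108), 9, Add(-83, 108)), 35) = Mul(Mul(Rational(1, 108), 9, 25), 35) = Mul(Rational(25, 12), 35) = Rational(875, 12)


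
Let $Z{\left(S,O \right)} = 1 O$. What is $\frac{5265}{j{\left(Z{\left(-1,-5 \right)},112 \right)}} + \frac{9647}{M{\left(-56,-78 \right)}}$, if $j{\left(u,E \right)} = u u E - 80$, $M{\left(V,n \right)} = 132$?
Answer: $\frac{122431}{1632} \approx 75.019$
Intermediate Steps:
$Z{\left(S,O \right)} = O$
$j{\left(u,E \right)} = -80 + E u^{2}$ ($j{\left(u,E \right)} = u^{2} E - 80 = E u^{2} - 80 = -80 + E u^{2}$)
$\frac{5265}{j{\left(Z{\left(-1,-5 \right)},112 \right)}} + \frac{9647}{M{\left(-56,-78 \right)}} = \frac{5265}{-80 + 112 \left(-5\right)^{2}} + \frac{9647}{132} = \frac{5265}{-80 + 112 \cdot 25} + 9647 \cdot \frac{1}{132} = \frac{5265}{-80 + 2800} + \frac{877}{12} = \frac{5265}{2720} + \frac{877}{12} = 5265 \cdot \frac{1}{2720} + \frac{877}{12} = \frac{1053}{544} + \frac{877}{12} = \frac{122431}{1632}$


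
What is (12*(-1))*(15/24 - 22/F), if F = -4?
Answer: -147/2 ≈ -73.500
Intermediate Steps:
(12*(-1))*(15/24 - 22/F) = (12*(-1))*(15/24 - 22/(-4)) = -12*(15*(1/24) - 22*(-1/4)) = -12*(5/8 + 11/2) = -12*49/8 = -147/2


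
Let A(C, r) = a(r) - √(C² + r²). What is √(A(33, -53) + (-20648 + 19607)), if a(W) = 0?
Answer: √(-1041 - √3898) ≈ 33.218*I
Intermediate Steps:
A(C, r) = -√(C² + r²) (A(C, r) = 0 - √(C² + r²) = -√(C² + r²))
√(A(33, -53) + (-20648 + 19607)) = √(-√(33² + (-53)²) + (-20648 + 19607)) = √(-√(1089 + 2809) - 1041) = √(-√3898 - 1041) = √(-1041 - √3898)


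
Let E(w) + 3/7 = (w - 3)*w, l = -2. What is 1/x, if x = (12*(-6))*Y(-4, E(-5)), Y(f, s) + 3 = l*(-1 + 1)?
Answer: 1/216 ≈ 0.0046296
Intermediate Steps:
E(w) = -3/7 + w*(-3 + w) (E(w) = -3/7 + (w - 3)*w = -3/7 + (-3 + w)*w = -3/7 + w*(-3 + w))
Y(f, s) = -3 (Y(f, s) = -3 - 2*(-1 + 1) = -3 - 2*0 = -3 + 0 = -3)
x = 216 (x = (12*(-6))*(-3) = -72*(-3) = 216)
1/x = 1/216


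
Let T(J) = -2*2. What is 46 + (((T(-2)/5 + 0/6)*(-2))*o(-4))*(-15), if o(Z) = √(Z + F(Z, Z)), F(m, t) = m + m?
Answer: 46 - 48*I*√3 ≈ 46.0 - 83.138*I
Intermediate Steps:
T(J) = -4
F(m, t) = 2*m
o(Z) = √3*√Z (o(Z) = √(Z + 2*Z) = √(3*Z) = √3*√Z)
46 + (((T(-2)/5 + 0/6)*(-2))*o(-4))*(-15) = 46 + (((-4/5 + 0/6)*(-2))*(√3*√(-4)))*(-15) = 46 + (((-4*⅕ + 0*(⅙))*(-2))*(√3*(2*I)))*(-15) = 46 + (((-⅘ + 0)*(-2))*(2*I*√3))*(-15) = 46 + ((-⅘*(-2))*(2*I*√3))*(-15) = 46 + (8*(2*I*√3)/5)*(-15) = 46 + (16*I*√3/5)*(-15) = 46 - 48*I*√3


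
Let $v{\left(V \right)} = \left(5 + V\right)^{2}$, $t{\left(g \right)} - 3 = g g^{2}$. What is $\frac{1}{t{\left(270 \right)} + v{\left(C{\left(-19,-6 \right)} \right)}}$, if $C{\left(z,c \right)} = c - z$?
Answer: $\frac{1}{19683327} \approx 5.0804 \cdot 10^{-8}$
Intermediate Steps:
$t{\left(g \right)} = 3 + g^{3}$ ($t{\left(g \right)} = 3 + g g^{2} = 3 + g^{3}$)
$\frac{1}{t{\left(270 \right)} + v{\left(C{\left(-19,-6 \right)} \right)}} = \frac{1}{\left(3 + 270^{3}\right) + \left(5 - -13\right)^{2}} = \frac{1}{\left(3 + 19683000\right) + \left(5 + \left(-6 + 19\right)\right)^{2}} = \frac{1}{19683003 + \left(5 + 13\right)^{2}} = \frac{1}{19683003 + 18^{2}} = \frac{1}{19683003 + 324} = \frac{1}{19683327}$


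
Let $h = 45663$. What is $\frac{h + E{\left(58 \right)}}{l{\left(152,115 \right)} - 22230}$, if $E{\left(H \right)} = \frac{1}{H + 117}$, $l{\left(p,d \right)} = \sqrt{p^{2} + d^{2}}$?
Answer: $- \frac{35528101596}{17294779985} - \frac{7991026 \sqrt{36329}}{86473899925} \approx -2.0719$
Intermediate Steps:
$l{\left(p,d \right)} = \sqrt{d^{2} + p^{2}}$
$E{\left(H \right)} = \frac{1}{117 + H}$
$\frac{h + E{\left(58 \right)}}{l{\left(152,115 \right)} - 22230} = \frac{45663 + \frac{1}{117 + 58}}{\sqrt{115^{2} + 152^{2}} - 22230} = \frac{45663 + \frac{1}{175}}{\sqrt{13225 + 23104} - 22230} = \frac{45663 + \frac{1}{175}}{\sqrt{36329} - 22230} = \frac{7991026}{175 \left(-22230 + \sqrt{36329}\right)}$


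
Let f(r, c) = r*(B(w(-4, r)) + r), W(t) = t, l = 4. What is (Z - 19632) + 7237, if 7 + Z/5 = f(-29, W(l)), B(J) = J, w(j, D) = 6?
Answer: -9095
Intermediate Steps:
f(r, c) = r*(6 + r)
Z = 3300 (Z = -35 + 5*(-29*(6 - 29)) = -35 + 5*(-29*(-23)) = -35 + 5*667 = -35 + 3335 = 3300)
(Z - 19632) + 7237 = (3300 - 19632) + 7237 = -16332 + 7237 = -9095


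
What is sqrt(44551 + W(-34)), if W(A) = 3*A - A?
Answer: sqrt(44483) ≈ 210.91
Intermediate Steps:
W(A) = 2*A
sqrt(44551 + W(-34)) = sqrt(44551 + 2*(-34)) = sqrt(44551 - 68) = sqrt(44483)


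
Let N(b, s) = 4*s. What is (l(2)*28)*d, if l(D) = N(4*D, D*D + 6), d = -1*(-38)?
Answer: 42560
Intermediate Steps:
d = 38
l(D) = 24 + 4*D**2 (l(D) = 4*(D*D + 6) = 4*(D**2 + 6) = 4*(6 + D**2) = 24 + 4*D**2)
(l(2)*28)*d = ((24 + 4*2**2)*28)*38 = ((24 + 4*4)*28)*38 = ((24 + 16)*28)*38 = (40*28)*38 = 1120*38 = 42560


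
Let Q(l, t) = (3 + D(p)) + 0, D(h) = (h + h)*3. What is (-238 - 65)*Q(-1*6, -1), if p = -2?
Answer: 2727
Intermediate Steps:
D(h) = 6*h (D(h) = (2*h)*3 = 6*h)
Q(l, t) = -9 (Q(l, t) = (3 + 6*(-2)) + 0 = (3 - 12) + 0 = -9 + 0 = -9)
(-238 - 65)*Q(-1*6, -1) = (-238 - 65)*(-9) = -303*(-9) = 2727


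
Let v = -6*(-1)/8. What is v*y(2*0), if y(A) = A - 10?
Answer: -15/2 ≈ -7.5000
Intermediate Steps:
y(A) = -10 + A
v = ¾ (v = 6*(⅛) = ¾ ≈ 0.75000)
v*y(2*0) = 3*(-10 + 2*0)/4 = 3*(-10 + 0)/4 = (¾)*(-10) = -15/2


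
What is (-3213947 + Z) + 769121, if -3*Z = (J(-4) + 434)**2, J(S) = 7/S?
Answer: -120341089/48 ≈ -2.5071e+6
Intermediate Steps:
Z = -2989441/48 (Z = -(7/(-4) + 434)**2/3 = -(7*(-1/4) + 434)**2/3 = -(-7/4 + 434)**2/3 = -(1729/4)**2/3 = -1/3*2989441/16 = -2989441/48 ≈ -62280.)
(-3213947 + Z) + 769121 = (-3213947 - 2989441/48) + 769121 = -157258897/48 + 769121 = -120341089/48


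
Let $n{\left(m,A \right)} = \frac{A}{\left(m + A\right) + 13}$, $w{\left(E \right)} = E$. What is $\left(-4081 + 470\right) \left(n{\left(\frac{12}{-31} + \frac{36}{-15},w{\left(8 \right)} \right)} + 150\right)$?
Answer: $- \frac{1533555590}{2823} \approx -5.4324 \cdot 10^{5}$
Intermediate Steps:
$n{\left(m,A \right)} = \frac{A}{13 + A + m}$ ($n{\left(m,A \right)} = \frac{A}{\left(A + m\right) + 13} = \frac{A}{13 + A + m}$)
$\left(-4081 + 470\right) \left(n{\left(\frac{12}{-31} + \frac{36}{-15},w{\left(8 \right)} \right)} + 150\right) = \left(-4081 + 470\right) \left(\frac{8}{13 + 8 + \left(\frac{12}{-31} + \frac{36}{-15}\right)} + 150\right) = - 3611 \left(\frac{8}{13 + 8 + \left(12 \left(- \frac{1}{31}\right) + 36 \left(- \frac{1}{15}\right)\right)} + 150\right) = - 3611 \left(\frac{8}{13 + 8 - \frac{432}{155}} + 150\right) = - 3611 \left(\frac{8}{\frac{2823}{155}} + 150\right) = - 3611 \left(8 \cdot \frac{155}{2823} + 150\right) = - 3611 \left(\frac{1240}{2823} + 150\right) = \left(-3611\right) \frac{424690}{2823} = - \frac{1533555590}{2823}$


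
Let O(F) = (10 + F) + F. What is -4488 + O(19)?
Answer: -4440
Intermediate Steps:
O(F) = 10 + 2*F
-4488 + O(19) = -4488 + (10 + 2*19) = -4488 + (10 + 38) = -4488 + 48 = -4440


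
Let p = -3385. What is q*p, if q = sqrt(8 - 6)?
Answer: -3385*sqrt(2) ≈ -4787.1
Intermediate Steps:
q = sqrt(2) ≈ 1.4142
q*p = sqrt(2)*(-3385) = -3385*sqrt(2)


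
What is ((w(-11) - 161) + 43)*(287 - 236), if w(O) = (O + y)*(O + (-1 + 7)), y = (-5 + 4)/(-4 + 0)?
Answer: -13107/4 ≈ -3276.8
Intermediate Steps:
y = ¼ (y = -1/(-4) = -1*(-¼) = ¼ ≈ 0.25000)
w(O) = (6 + O)*(¼ + O) (w(O) = (O + ¼)*(O + (-1 + 7)) = (¼ + O)*(O + 6) = (¼ + O)*(6 + O) = (6 + O)*(¼ + O))
((w(-11) - 161) + 43)*(287 - 236) = (((3/2 + (-11)² + (25/4)*(-11)) - 161) + 43)*(287 - 236) = (((3/2 + 121 - 275/4) - 161) + 43)*51 = ((215/4 - 161) + 43)*51 = (-429/4 + 43)*51 = -257/4*51 = -13107/4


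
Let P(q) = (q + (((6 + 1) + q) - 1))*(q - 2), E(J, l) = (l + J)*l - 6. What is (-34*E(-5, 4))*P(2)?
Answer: 0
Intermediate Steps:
E(J, l) = -6 + l*(J + l) (E(J, l) = (J + l)*l - 6 = l*(J + l) - 6 = -6 + l*(J + l))
P(q) = (-2 + q)*(6 + 2*q) (P(q) = (q + ((7 + q) - 1))*(-2 + q) = (q + (6 + q))*(-2 + q) = (6 + 2*q)*(-2 + q) = (-2 + q)*(6 + 2*q))
(-34*E(-5, 4))*P(2) = (-34*(-6 + 4**2 - 5*4))*(-12 + 2*2 + 2*2**2) = (-34*(-6 + 16 - 20))*(-12 + 4 + 2*4) = (-34*(-10))*(-12 + 4 + 8) = 340*0 = 0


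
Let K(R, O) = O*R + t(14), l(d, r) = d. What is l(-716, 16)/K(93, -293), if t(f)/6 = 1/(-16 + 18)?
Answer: 358/13623 ≈ 0.026279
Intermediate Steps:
t(f) = 3 (t(f) = 6/(-16 + 18) = 6/2 = 6*(½) = 3)
K(R, O) = 3 + O*R (K(R, O) = O*R + 3 = 3 + O*R)
l(-716, 16)/K(93, -293) = -716/(3 - 293*93) = -716/(3 - 27249) = -716/(-27246) = -716*(-1/27246) = 358/13623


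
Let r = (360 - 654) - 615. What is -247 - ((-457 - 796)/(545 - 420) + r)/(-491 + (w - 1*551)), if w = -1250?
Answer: -35440189/143250 ≈ -247.40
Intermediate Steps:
r = -909 (r = -294 - 615 = -909)
-247 - ((-457 - 796)/(545 - 420) + r)/(-491 + (w - 1*551)) = -247 - ((-457 - 796)/(545 - 420) - 909)/(-491 + (-1250 - 1*551)) = -247 - (-1253/125 - 909)/(-491 + (-1250 - 551)) = -247 - (-1253*1/125 - 909)/(-491 - 1801) = -247 - (-1253/125 - 909)/(-2292) = -247 - (-114878)*(-1)/(125*2292) = -247 - 1*57439/143250 = -247 - 57439/143250 = -35440189/143250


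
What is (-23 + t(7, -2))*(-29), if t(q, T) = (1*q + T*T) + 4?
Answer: 232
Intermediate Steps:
t(q, T) = 4 + q + T² (t(q, T) = (q + T²) + 4 = 4 + q + T²)
(-23 + t(7, -2))*(-29) = (-23 + (4 + 7 + (-2)²))*(-29) = (-23 + (4 + 7 + 4))*(-29) = (-23 + 15)*(-29) = -8*(-29) = 232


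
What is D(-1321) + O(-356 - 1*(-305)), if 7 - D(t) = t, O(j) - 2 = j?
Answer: 1279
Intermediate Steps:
O(j) = 2 + j
D(t) = 7 - t
D(-1321) + O(-356 - 1*(-305)) = (7 - 1*(-1321)) + (2 + (-356 - 1*(-305))) = (7 + 1321) + (2 + (-356 + 305)) = 1328 + (2 - 51) = 1328 - 49 = 1279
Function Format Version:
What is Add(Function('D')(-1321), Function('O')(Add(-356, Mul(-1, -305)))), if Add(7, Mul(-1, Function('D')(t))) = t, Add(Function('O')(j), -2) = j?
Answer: 1279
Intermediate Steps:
Function('O')(j) = Add(2, j)
Function('D')(t) = Add(7, Mul(-1, t))
Add(Function('D')(-1321), Function('O')(Add(-356, Mul(-1, -305)))) = Add(Add(7, Mul(-1, -1321)), Add(2, Add(-356, Mul(-1, -305)))) = Add(Add(7, 1321), Add(2, Add(-356, 305))) = Add(1328, Add(2, -51)) = Add(1328, -49) = 1279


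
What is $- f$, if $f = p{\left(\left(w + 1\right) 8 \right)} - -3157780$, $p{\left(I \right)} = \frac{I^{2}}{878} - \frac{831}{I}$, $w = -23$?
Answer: $- \frac{243985804617}{77264} \approx -3.1578 \cdot 10^{6}$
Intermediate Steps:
$p{\left(I \right)} = - \frac{831}{I} + \frac{I^{2}}{878}$ ($p{\left(I \right)} = I^{2} \cdot \frac{1}{878} - \frac{831}{I} = \frac{I^{2}}{878} - \frac{831}{I} = - \frac{831}{I} + \frac{I^{2}}{878}$)
$f = \frac{243985804617}{77264}$ ($f = \frac{-729618 + \left(\left(-23 + 1\right) 8\right)^{3}}{878 \left(-23 + 1\right) 8} - -3157780 = \frac{-729618 + \left(\left(-22\right) 8\right)^{3}}{878 \left(\left(-22\right) 8\right)} + 3157780 = \frac{-729618 + \left(-176\right)^{3}}{878 \left(-176\right)} + 3157780 = \frac{1}{878} \left(- \frac{1}{176}\right) \left(-729618 - 5451776\right) + 3157780 = \frac{1}{878} \left(- \frac{1}{176}\right) \left(-6181394\right) + 3157780 = \frac{3090697}{77264} + 3157780 = \frac{243985804617}{77264} \approx 3.1578 \cdot 10^{6}$)
$- f = \left(-1\right) \frac{243985804617}{77264} = - \frac{243985804617}{77264}$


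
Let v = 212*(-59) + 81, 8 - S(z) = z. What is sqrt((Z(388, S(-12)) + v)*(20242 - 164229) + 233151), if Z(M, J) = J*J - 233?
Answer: sqrt(1765513771) ≈ 42018.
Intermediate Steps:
S(z) = 8 - z
v = -12427 (v = -12508 + 81 = -12427)
Z(M, J) = -233 + J**2 (Z(M, J) = J**2 - 233 = -233 + J**2)
sqrt((Z(388, S(-12)) + v)*(20242 - 164229) + 233151) = sqrt(((-233 + (8 - 1*(-12))**2) - 12427)*(20242 - 164229) + 233151) = sqrt(((-233 + (8 + 12)**2) - 12427)*(-143987) + 233151) = sqrt(((-233 + 20**2) - 12427)*(-143987) + 233151) = sqrt(((-233 + 400) - 12427)*(-143987) + 233151) = sqrt((167 - 12427)*(-143987) + 233151) = sqrt(-12260*(-143987) + 233151) = sqrt(1765280620 + 233151) = sqrt(1765513771)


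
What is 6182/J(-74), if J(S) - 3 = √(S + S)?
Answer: 18546/157 - 12364*I*√37/157 ≈ 118.13 - 479.03*I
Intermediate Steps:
J(S) = 3 + √2*√S (J(S) = 3 + √(S + S) = 3 + √(2*S) = 3 + √2*√S)
6182/J(-74) = 6182/(3 + √2*√(-74)) = 6182/(3 + √2*(I*√74)) = 6182/(3 + 2*I*√37)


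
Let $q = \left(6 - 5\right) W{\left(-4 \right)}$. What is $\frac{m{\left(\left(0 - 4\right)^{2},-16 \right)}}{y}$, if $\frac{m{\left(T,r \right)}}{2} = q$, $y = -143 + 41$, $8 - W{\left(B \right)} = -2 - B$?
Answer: $- \frac{2}{17} \approx -0.11765$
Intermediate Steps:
$W{\left(B \right)} = 10 + B$ ($W{\left(B \right)} = 8 - \left(-2 - B\right) = 8 + \left(2 + B\right) = 10 + B$)
$y = -102$
$q = 6$ ($q = \left(6 - 5\right) \left(10 - 4\right) = 1 \cdot 6 = 6$)
$m{\left(T,r \right)} = 12$ ($m{\left(T,r \right)} = 2 \cdot 6 = 12$)
$\frac{m{\left(\left(0 - 4\right)^{2},-16 \right)}}{y} = \frac{12}{-102} = 12 \left(- \frac{1}{102}\right) = - \frac{2}{17}$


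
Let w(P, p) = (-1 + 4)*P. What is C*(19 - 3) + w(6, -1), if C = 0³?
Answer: 18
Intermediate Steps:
C = 0
w(P, p) = 3*P
C*(19 - 3) + w(6, -1) = 0*(19 - 3) + 3*6 = 0*16 + 18 = 0 + 18 = 18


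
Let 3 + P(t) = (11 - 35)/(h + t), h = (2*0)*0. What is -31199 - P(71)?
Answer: -2214892/71 ≈ -31196.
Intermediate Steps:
h = 0 (h = 0*0 = 0)
P(t) = -3 - 24/t (P(t) = -3 + (11 - 35)/(0 + t) = -3 - 24/t)
-31199 - P(71) = -31199 - (-3 - 24/71) = -31199 - 1*(-237/71) = -31199 + 237/71 = -2214892/71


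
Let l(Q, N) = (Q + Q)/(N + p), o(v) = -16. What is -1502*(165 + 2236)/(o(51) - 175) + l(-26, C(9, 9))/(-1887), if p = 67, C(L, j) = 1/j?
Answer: 342522965107/18140989 ≈ 18881.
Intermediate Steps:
l(Q, N) = 2*Q/(67 + N) (l(Q, N) = (Q + Q)/(N + 67) = (2*Q)/(67 + N) = 2*Q/(67 + N))
-1502*(165 + 2236)/(o(51) - 175) + l(-26, C(9, 9))/(-1887) = -1502*(165 + 2236)/(-16 - 175) + (2*(-26)/(67 + 1/9))/(-1887) = -1502/((-191/2401)) + (2*(-26)/(67 + ⅑))*(-1/1887) = -1502/((-191*1/2401)) + (2*(-26)/(604/9))*(-1/1887) = -1502/(-191/2401) + (2*(-26)*(9/604))*(-1/1887) = -1502*(-2401/191) - 117/151*(-1/1887) = 3606302/191 + 39/94979 = 342522965107/18140989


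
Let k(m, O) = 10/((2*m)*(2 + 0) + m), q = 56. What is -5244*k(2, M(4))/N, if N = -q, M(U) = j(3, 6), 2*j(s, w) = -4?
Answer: 1311/14 ≈ 93.643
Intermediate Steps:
j(s, w) = -2 (j(s, w) = (1/2)*(-4) = -2)
M(U) = -2
N = -56 (N = -1*56 = -56)
k(m, O) = 2/m (k(m, O) = 10/((2*m)*2 + m) = 10/(4*m + m) = 10/((5*m)) = 10*(1/(5*m)) = 2/m)
-5244*k(2, M(4))/N = -5244*2/2/(-56) = -5244*2*(1/2)*(-1)/56 = -5244*(-1)/56 = -5244*(-1/56) = 1311/14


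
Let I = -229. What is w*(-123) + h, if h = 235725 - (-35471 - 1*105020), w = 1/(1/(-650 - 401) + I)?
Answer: 90547796153/240680 ≈ 3.7622e+5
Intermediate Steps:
w = -1051/240680 (w = 1/(1/(-650 - 401) - 229) = 1/(1/(-1051) - 229) = 1/(-1/1051 - 229) = 1/(-240680/1051) = -1051/240680 ≈ -0.0043668)
h = 376216 (h = 235725 - (-35471 - 105020) = 235725 - 1*(-140491) = 235725 + 140491 = 376216)
w*(-123) + h = -1051/240680*(-123) + 376216 = 129273/240680 + 376216 = 90547796153/240680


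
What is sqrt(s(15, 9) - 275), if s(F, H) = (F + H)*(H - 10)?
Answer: I*sqrt(299) ≈ 17.292*I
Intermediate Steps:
s(F, H) = (-10 + H)*(F + H) (s(F, H) = (F + H)*(-10 + H) = (-10 + H)*(F + H))
sqrt(s(15, 9) - 275) = sqrt((9**2 - 10*15 - 10*9 + 15*9) - 275) = sqrt((81 - 150 - 90 + 135) - 275) = sqrt(-24 - 275) = sqrt(-299) = I*sqrt(299)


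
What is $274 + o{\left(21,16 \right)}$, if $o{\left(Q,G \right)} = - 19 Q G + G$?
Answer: $-6094$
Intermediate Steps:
$o{\left(Q,G \right)} = G - 19 G Q$ ($o{\left(Q,G \right)} = - 19 G Q + G = G - 19 G Q$)
$274 + o{\left(21,16 \right)} = 274 + 16 \left(1 - 399\right) = 274 + 16 \left(-398\right) = 274 - 6368 = -6094$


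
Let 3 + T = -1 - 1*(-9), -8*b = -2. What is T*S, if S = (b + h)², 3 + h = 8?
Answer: 2205/16 ≈ 137.81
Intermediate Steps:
b = ¼ (b = -⅛*(-2) = ¼ ≈ 0.25000)
h = 5 (h = -3 + 8 = 5)
S = 441/16 (S = (¼ + 5)² = (21/4)² = 441/16 ≈ 27.563)
T = 5 (T = -3 + (-1 - 1*(-9)) = -3 + (-1 + 9) = -3 + 8 = 5)
T*S = 5*(441/16) = 2205/16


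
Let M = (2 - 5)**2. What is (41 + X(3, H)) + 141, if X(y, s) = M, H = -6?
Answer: 191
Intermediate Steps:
M = 9 (M = (-3)**2 = 9)
X(y, s) = 9
(41 + X(3, H)) + 141 = (41 + 9) + 141 = 50 + 141 = 191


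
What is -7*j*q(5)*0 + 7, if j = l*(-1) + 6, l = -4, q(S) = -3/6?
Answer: 7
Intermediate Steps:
q(S) = -½ (q(S) = -3*⅙ = -½)
j = 10 (j = -4*(-1) + 6 = 4 + 6 = 10)
-7*j*q(5)*0 + 7 = -7*10*(-½)*0 + 7 = -(-35)*0 + 7 = -7*0 + 7 = 0 + 7 = 7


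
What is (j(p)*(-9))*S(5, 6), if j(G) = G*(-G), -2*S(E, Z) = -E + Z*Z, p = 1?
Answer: -279/2 ≈ -139.50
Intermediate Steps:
S(E, Z) = E/2 - Z²/2 (S(E, Z) = -(-E + Z*Z)/2 = -(-E + Z²)/2 = -(Z² - E)/2 = E/2 - Z²/2)
j(G) = -G²
(j(p)*(-9))*S(5, 6) = (-1*1²*(-9))*((½)*5 - ½*6²) = (-1*1*(-9))*(5/2 - ½*36) = (-1*(-9))*(5/2 - 18) = 9*(-31/2) = -279/2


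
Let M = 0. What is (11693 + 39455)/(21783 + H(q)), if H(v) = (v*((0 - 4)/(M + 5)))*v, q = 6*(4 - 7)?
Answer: 255740/107619 ≈ 2.3763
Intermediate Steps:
q = -18 (q = 6*(-3) = -18)
H(v) = -4*v²/5 (H(v) = (v*((0 - 4)/(0 + 5)))*v = (v*(-4/5))*v = (v*(-4*⅕))*v = (v*(-⅘))*v = (-4*v/5)*v = -4*v²/5)
(11693 + 39455)/(21783 + H(q)) = (11693 + 39455)/(21783 - ⅘*(-18)²) = 51148/(21783 - ⅘*324) = 51148/(21783 - 1296/5) = 51148/(107619/5) = 51148*(5/107619) = 255740/107619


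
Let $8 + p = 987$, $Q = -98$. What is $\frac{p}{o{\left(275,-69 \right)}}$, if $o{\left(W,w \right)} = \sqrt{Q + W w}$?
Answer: $- \frac{979 i \sqrt{19073}}{19073} \approx - 7.0888 i$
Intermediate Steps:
$o{\left(W,w \right)} = \sqrt{-98 + W w}$
$p = 979$ ($p = -8 + 987 = 979$)
$\frac{p}{o{\left(275,-69 \right)}} = \frac{979}{\sqrt{-98 + 275 \left(-69\right)}} = \frac{979}{\sqrt{-98 - 18975}} = \frac{979}{\sqrt{-19073}} = \frac{979}{i \sqrt{19073}} = 979 \left(- \frac{i \sqrt{19073}}{19073}\right) = - \frac{979 i \sqrt{19073}}{19073}$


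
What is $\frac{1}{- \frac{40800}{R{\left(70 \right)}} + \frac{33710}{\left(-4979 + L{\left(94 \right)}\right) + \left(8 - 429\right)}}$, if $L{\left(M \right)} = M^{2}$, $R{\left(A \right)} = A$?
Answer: $- \frac{12026}{6891455} \approx -0.0017451$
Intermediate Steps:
$\frac{1}{- \frac{40800}{R{\left(70 \right)}} + \frac{33710}{\left(-4979 + L{\left(94 \right)}\right) + \left(8 - 429\right)}} = \frac{1}{- \frac{40800}{70} + \frac{33710}{\left(-4979 + 94^{2}\right) + \left(8 - 429\right)}} = \frac{1}{\left(-40800\right) \frac{1}{70} + \frac{33710}{\left(-4979 + 8836\right) + \left(8 - 429\right)}} = \frac{1}{- \frac{4080}{7} + \frac{33710}{3857 - 421}} = \frac{1}{- \frac{4080}{7} + \frac{33710}{3436}} = \frac{1}{- \frac{4080}{7} + 33710 \cdot \frac{1}{3436}} = \frac{1}{- \frac{4080}{7} + \frac{16855}{1718}} = \frac{1}{- \frac{6891455}{12026}} = - \frac{12026}{6891455}$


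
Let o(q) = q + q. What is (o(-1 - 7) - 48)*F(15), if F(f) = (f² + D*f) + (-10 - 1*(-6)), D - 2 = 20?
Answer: -35264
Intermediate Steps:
D = 22 (D = 2 + 20 = 22)
o(q) = 2*q
F(f) = -4 + f² + 22*f (F(f) = (f² + 22*f) + (-10 - 1*(-6)) = (f² + 22*f) + (-10 + 6) = (f² + 22*f) - 4 = -4 + f² + 22*f)
(o(-1 - 7) - 48)*F(15) = (2*(-1 - 7) - 48)*(-4 + 15² + 22*15) = (2*(-8) - 48)*(-4 + 225 + 330) = (-16 - 48)*551 = -64*551 = -35264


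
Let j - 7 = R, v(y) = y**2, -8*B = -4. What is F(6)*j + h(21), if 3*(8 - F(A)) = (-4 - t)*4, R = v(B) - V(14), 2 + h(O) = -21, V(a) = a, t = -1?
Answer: -104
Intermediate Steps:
B = 1/2 (B = -1/8*(-4) = 1/2 ≈ 0.50000)
h(O) = -23 (h(O) = -2 - 21 = -23)
R = -55/4 (R = (1/2)**2 - 1*14 = 1/4 - 14 = -55/4 ≈ -13.750)
j = -27/4 (j = 7 - 55/4 = -27/4 ≈ -6.7500)
F(A) = 12 (F(A) = 8 - (-4 - 1*(-1))*4/3 = 8 - (-4 + 1)*4/3 = 8 - (-1)*4 = 8 - 1/3*(-12) = 8 + 4 = 12)
F(6)*j + h(21) = 12*(-27/4) - 23 = -81 - 23 = -104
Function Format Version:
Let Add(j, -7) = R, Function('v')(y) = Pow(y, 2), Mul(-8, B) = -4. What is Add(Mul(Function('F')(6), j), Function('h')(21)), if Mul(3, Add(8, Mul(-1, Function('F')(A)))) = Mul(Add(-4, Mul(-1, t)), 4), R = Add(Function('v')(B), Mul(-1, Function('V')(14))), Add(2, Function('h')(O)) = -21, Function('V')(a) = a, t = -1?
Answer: -104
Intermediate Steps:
B = Rational(1, 2) (B = Mul(Rational(-1, 8), -4) = Rational(1, 2) ≈ 0.50000)
Function('h')(O) = -23 (Function('h')(O) = Add(-2, -21) = -23)
R = Rational(-55, 4) (R = Add(Pow(Rational(1, 2), 2), Mul(-1, 14)) = Add(Rational(1, 4), -14) = Rational(-55, 4) ≈ -13.750)
j = Rational(-27, 4) (j = Add(7, Rational(-55, 4)) = Rational(-27, 4) ≈ -6.7500)
Function('F')(A) = 12 (Function('F')(A) = Add(8, Mul(Rational(-1, 3), Mul(Add(-4, Mul(-1, -1)), 4))) = Add(8, Mul(Rational(-1, 3), Mul(Add(-4, 1), 4))) = Add(8, Mul(Rational(-1, 3), Mul(-3, 4))) = Add(8, Mul(Rational(-1, 3), -12)) = Add(8, 4) = 12)
Add(Mul(Function('F')(6), j), Function('h')(21)) = Add(Mul(12, Rational(-27, 4)), -23) = Add(-81, -23) = -104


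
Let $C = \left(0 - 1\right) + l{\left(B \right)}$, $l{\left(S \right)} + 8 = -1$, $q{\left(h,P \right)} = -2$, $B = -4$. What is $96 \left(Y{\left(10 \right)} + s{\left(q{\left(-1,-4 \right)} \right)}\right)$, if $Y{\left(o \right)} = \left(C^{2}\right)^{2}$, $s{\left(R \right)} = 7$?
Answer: $960672$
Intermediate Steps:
$l{\left(S \right)} = -9$ ($l{\left(S \right)} = -8 - 1 = -9$)
$C = -10$ ($C = \left(0 - 1\right) - 9 = -1 - 9 = -10$)
$Y{\left(o \right)} = 10000$ ($Y{\left(o \right)} = \left(\left(-10\right)^{2}\right)^{2} = 100^{2} = 10000$)
$96 \left(Y{\left(10 \right)} + s{\left(q{\left(-1,-4 \right)} \right)}\right) = 96 \left(10000 + 7\right) = 96 \cdot 10007 = 960672$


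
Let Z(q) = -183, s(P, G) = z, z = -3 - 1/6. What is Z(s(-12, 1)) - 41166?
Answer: -41349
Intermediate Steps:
z = -19/6 (z = -3 - 1*1/6 = -3 - 1/6 = -19/6 ≈ -3.1667)
s(P, G) = -19/6
Z(s(-12, 1)) - 41166 = -183 - 41166 = -41349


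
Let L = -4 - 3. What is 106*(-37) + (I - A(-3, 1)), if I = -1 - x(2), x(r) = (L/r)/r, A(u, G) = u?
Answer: -15673/4 ≈ -3918.3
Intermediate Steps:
L = -7
x(r) = -7/r² (x(r) = (-7/r)/r = -7/r²)
I = ¾ (I = -1 - (-7)/2² = -1 - (-7)/4 = -1 - 1*(-7/4) = -1 + 7/4 = ¾ ≈ 0.75000)
106*(-37) + (I - A(-3, 1)) = 106*(-37) + (¾ - 1*(-3)) = -3922 + (¾ + 3) = -3922 + 15/4 = -15673/4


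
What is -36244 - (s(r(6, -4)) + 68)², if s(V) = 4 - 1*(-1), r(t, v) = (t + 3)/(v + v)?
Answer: -41573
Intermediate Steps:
r(t, v) = (3 + t)/(2*v) (r(t, v) = (3 + t)/((2*v)) = (3 + t)*(1/(2*v)) = (3 + t)/(2*v))
s(V) = 5 (s(V) = 4 + 1 = 5)
-36244 - (s(r(6, -4)) + 68)² = -36244 - (5 + 68)² = -36244 - 1*73² = -36244 - 1*5329 = -36244 - 5329 = -41573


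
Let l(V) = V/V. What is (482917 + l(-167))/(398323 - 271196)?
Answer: 482918/127127 ≈ 3.7987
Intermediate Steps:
l(V) = 1
(482917 + l(-167))/(398323 - 271196) = (482917 + 1)/(398323 - 271196) = 482918/127127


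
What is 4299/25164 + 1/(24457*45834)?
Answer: 267723125357/1567105068924 ≈ 0.17084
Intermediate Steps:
4299/25164 + 1/(24457*45834) = 4299*(1/25164) + (1/24457)*(1/45834) = 1433/8388 + 1/1120962138 = 267723125357/1567105068924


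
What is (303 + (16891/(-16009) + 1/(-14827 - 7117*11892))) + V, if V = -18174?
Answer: -10666240069545007/596811055776 ≈ -17872.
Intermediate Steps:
(303 + (16891/(-16009) + 1/(-14827 - 7117*11892))) + V = (303 + (16891/(-16009) + 1/(-14827 - 7117*11892))) - 18174 = (303 + (16891*(-1/16009) + (1/11892)/(-21944))) - 18174 = (303 + (-2413/2287 - 1/21944*1/11892)) - 18174 = (303 + (-2413/2287 - 1/260958048)) - 18174 = (303 - 629691772111/596811055776) - 18174 = 180204058128017/596811055776 - 18174 = -10666240069545007/596811055776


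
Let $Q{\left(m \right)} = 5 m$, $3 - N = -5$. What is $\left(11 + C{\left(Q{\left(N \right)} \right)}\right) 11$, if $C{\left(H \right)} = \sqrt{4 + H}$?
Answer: $121 + 22 \sqrt{11} \approx 193.97$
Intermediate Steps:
$N = 8$ ($N = 3 - -5 = 3 + 5 = 8$)
$\left(11 + C{\left(Q{\left(N \right)} \right)}\right) 11 = \left(11 + \sqrt{4 + 5 \cdot 8}\right) 11 = \left(11 + \sqrt{4 + 40}\right) 11 = \left(11 + \sqrt{44}\right) 11 = \left(11 + 2 \sqrt{11}\right) 11 = 121 + 22 \sqrt{11}$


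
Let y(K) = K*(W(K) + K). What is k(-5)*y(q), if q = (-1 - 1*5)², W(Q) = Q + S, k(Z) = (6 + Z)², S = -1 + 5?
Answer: 2736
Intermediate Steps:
S = 4
W(Q) = 4 + Q (W(Q) = Q + 4 = 4 + Q)
q = 36 (q = (-1 - 5)² = (-6)² = 36)
y(K) = K*(4 + 2*K) (y(K) = K*((4 + K) + K) = K*(4 + 2*K))
k(-5)*y(q) = (6 - 5)²*(2*36*(2 + 36)) = 1²*(2*36*38) = 1*2736 = 2736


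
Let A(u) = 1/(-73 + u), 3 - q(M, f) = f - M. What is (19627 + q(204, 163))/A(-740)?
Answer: -15992523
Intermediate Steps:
q(M, f) = 3 + M - f (q(M, f) = 3 - (f - M) = 3 + (M - f) = 3 + M - f)
(19627 + q(204, 163))/A(-740) = (19627 + (3 + 204 - 1*163))/(1/(-73 - 740)) = (19627 + (3 + 204 - 163))/(1/(-813)) = (19627 + 44)/(-1/813) = 19671*(-813) = -15992523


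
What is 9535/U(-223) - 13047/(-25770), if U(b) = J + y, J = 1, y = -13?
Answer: -40926731/51540 ≈ -794.08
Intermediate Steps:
U(b) = -12 (U(b) = 1 - 13 = -12)
9535/U(-223) - 13047/(-25770) = 9535/(-12) - 13047/(-25770) = 9535*(-1/12) - 13047*(-1/25770) = -9535/12 + 4349/8590 = -40926731/51540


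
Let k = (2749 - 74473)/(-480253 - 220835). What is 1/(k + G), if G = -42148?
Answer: -58424/2462448775 ≈ -2.3726e-5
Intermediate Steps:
k = 5977/58424 (k = -71724/(-701088) = -71724*(-1/701088) = 5977/58424 ≈ 0.10230)
1/(k + G) = 1/(5977/58424 - 42148) = 1/(-2462448775/58424) = -58424/2462448775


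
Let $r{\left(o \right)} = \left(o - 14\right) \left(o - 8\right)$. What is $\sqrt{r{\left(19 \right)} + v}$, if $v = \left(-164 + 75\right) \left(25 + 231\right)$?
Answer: $i \sqrt{22729} \approx 150.76 i$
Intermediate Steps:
$v = -22784$ ($v = \left(-89\right) 256 = -22784$)
$r{\left(o \right)} = \left(-14 + o\right) \left(-8 + o\right)$
$\sqrt{r{\left(19 \right)} + v} = \sqrt{\left(112 + 19^{2} - 418\right) - 22784} = \sqrt{\left(112 + 361 - 418\right) - 22784} = \sqrt{55 - 22784} = \sqrt{-22729} = i \sqrt{22729}$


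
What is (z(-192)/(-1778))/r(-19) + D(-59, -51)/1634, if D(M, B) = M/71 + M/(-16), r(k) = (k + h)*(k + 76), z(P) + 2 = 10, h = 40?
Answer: 181351931/103961537568 ≈ 0.0017444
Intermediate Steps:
z(P) = 8 (z(P) = -2 + 10 = 8)
r(k) = (40 + k)*(76 + k) (r(k) = (k + 40)*(k + 76) = (40 + k)*(76 + k))
D(M, B) = -55*M/1136 (D(M, B) = M*(1/71) + M*(-1/16) = M/71 - M/16 = -55*M/1136)
(z(-192)/(-1778))/r(-19) + D(-59, -51)/1634 = (8/(-1778))/(3040 + (-19)² + 116*(-19)) - 55/1136*(-59)/1634 = (8*(-1/1778))/(3040 + 361 - 2204) + (3245/1136)*(1/1634) = -4/889/1197 + 3245/1856224 = -4/889*1/1197 + 3245/1856224 = -4/1064133 + 3245/1856224 = 181351931/103961537568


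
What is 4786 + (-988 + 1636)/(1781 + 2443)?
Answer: 842363/176 ≈ 4786.2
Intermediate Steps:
4786 + (-988 + 1636)/(1781 + 2443) = 4786 + 648/4224 = 4786 + 648*(1/4224) = 4786 + 27/176 = 842363/176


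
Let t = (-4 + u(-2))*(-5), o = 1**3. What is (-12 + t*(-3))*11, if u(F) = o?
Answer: -627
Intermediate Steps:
o = 1
u(F) = 1
t = 15 (t = (-4 + 1)*(-5) = -3*(-5) = 15)
(-12 + t*(-3))*11 = (-12 + 15*(-3))*11 = (-12 - 45)*11 = -57*11 = -627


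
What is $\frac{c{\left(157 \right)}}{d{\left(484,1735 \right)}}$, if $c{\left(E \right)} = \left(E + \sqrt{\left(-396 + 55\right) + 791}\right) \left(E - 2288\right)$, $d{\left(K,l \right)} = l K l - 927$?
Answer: $- \frac{334567}{1456947973} - \frac{31965 \sqrt{2}}{1456947973} \approx -0.00026066$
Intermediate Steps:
$d{\left(K,l \right)} = -927 + K l^{2}$ ($d{\left(K,l \right)} = K l l - 927 = K l^{2} - 927 = -927 + K l^{2}$)
$c{\left(E \right)} = \left(-2288 + E\right) \left(E + 15 \sqrt{2}\right)$ ($c{\left(E \right)} = \left(E + \sqrt{-341 + 791}\right) \left(-2288 + E\right) = \left(E + \sqrt{450}\right) \left(-2288 + E\right) = \left(E + 15 \sqrt{2}\right) \left(-2288 + E\right) = \left(-2288 + E\right) \left(E + 15 \sqrt{2}\right)$)
$\frac{c{\left(157 \right)}}{d{\left(484,1735 \right)}} = \frac{157^{2} - 34320 \sqrt{2} - 359216 + 15 \cdot 157 \sqrt{2}}{-927 + 484 \cdot 1735^{2}} = \frac{24649 - 34320 \sqrt{2} - 359216 + 2355 \sqrt{2}}{-927 + 484 \cdot 3010225} = \frac{-334567 - 31965 \sqrt{2}}{-927 + 1456948900} = \frac{-334567 - 31965 \sqrt{2}}{1456947973} = \left(-334567 - 31965 \sqrt{2}\right) \frac{1}{1456947973} = - \frac{334567}{1456947973} - \frac{31965 \sqrt{2}}{1456947973}$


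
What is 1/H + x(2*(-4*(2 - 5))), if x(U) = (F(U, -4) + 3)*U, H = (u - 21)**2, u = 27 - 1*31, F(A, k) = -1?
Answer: 30001/625 ≈ 48.002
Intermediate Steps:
u = -4 (u = 27 - 31 = -4)
H = 625 (H = (-4 - 21)**2 = (-25)**2 = 625)
x(U) = 2*U (x(U) = (-1 + 3)*U = 2*U)
1/H + x(2*(-4*(2 - 5))) = 1/625 + 2*(2*(-4*(2 - 5))) = 1/625 + 2*(2*(-4*(-3))) = 1/625 + 2*(2*12) = 1/625 + 2*24 = 1/625 + 48 = 30001/625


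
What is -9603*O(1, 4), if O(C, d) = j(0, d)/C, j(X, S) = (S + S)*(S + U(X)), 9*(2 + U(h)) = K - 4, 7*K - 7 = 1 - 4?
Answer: -870672/7 ≈ -1.2438e+5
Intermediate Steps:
K = 4/7 (K = 1 + (1 - 4)/7 = 1 + (1/7)*(-3) = 1 - 3/7 = 4/7 ≈ 0.57143)
U(h) = -50/21 (U(h) = -2 + (4/7 - 4)/9 = -2 + (1/9)*(-24/7) = -2 - 8/21 = -50/21)
j(X, S) = 2*S*(-50/21 + S) (j(X, S) = (S + S)*(S - 50/21) = (2*S)*(-50/21 + S) = 2*S*(-50/21 + S))
O(C, d) = 2*d*(-50 + 21*d)/(21*C) (O(C, d) = (2*d*(-50 + 21*d)/21)/C = 2*d*(-50 + 21*d)/(21*C))
-9603*O(1, 4) = -6402*4*(-50 + 21*4)/(7*1) = -6402*4*(-50 + 84)/7 = -6402*4*34/7 = -9603*272/21 = -870672/7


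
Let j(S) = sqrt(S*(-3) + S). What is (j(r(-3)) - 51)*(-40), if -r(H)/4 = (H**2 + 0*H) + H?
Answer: 2040 - 160*sqrt(3) ≈ 1762.9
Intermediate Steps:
r(H) = -4*H - 4*H**2 (r(H) = -4*((H**2 + 0*H) + H) = -4*((H**2 + 0) + H) = -4*(H**2 + H) = -4*(H + H**2) = -4*H - 4*H**2)
j(S) = sqrt(2)*sqrt(-S) (j(S) = sqrt(-3*S + S) = sqrt(-2*S) = sqrt(2)*sqrt(-S))
(j(r(-3)) - 51)*(-40) = (sqrt(2)*sqrt(-(-4)*(-3)*(1 - 3)) - 51)*(-40) = (sqrt(2)*sqrt(-(-4)*(-3)*(-2)) - 51)*(-40) = (sqrt(2)*sqrt(-1*(-24)) - 51)*(-40) = (sqrt(2)*sqrt(24) - 51)*(-40) = (sqrt(2)*(2*sqrt(6)) - 51)*(-40) = (4*sqrt(3) - 51)*(-40) = (-51 + 4*sqrt(3))*(-40) = 2040 - 160*sqrt(3)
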